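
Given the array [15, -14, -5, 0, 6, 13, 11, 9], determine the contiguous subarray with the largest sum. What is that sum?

Using Kadane's algorithm on [15, -14, -5, 0, 6, 13, 11, 9]:

Scanning through the array:
Position 1 (value -14): max_ending_here = 1, max_so_far = 15
Position 2 (value -5): max_ending_here = -4, max_so_far = 15
Position 3 (value 0): max_ending_here = 0, max_so_far = 15
Position 4 (value 6): max_ending_here = 6, max_so_far = 15
Position 5 (value 13): max_ending_here = 19, max_so_far = 19
Position 6 (value 11): max_ending_here = 30, max_so_far = 30
Position 7 (value 9): max_ending_here = 39, max_so_far = 39

Maximum subarray: [0, 6, 13, 11, 9]
Maximum sum: 39

The maximum subarray is [0, 6, 13, 11, 9] with sum 39. This subarray runs from index 3 to index 7.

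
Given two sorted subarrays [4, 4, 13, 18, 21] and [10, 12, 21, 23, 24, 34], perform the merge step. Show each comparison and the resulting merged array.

Merging process:

Compare 4 vs 10: take 4 from left. Merged: [4]
Compare 4 vs 10: take 4 from left. Merged: [4, 4]
Compare 13 vs 10: take 10 from right. Merged: [4, 4, 10]
Compare 13 vs 12: take 12 from right. Merged: [4, 4, 10, 12]
Compare 13 vs 21: take 13 from left. Merged: [4, 4, 10, 12, 13]
Compare 18 vs 21: take 18 from left. Merged: [4, 4, 10, 12, 13, 18]
Compare 21 vs 21: take 21 from left. Merged: [4, 4, 10, 12, 13, 18, 21]
Append remaining from right: [21, 23, 24, 34]. Merged: [4, 4, 10, 12, 13, 18, 21, 21, 23, 24, 34]

Final merged array: [4, 4, 10, 12, 13, 18, 21, 21, 23, 24, 34]
Total comparisons: 7

The merged array is [4, 4, 10, 12, 13, 18, 21, 21, 23, 24, 34], requiring 7 comparisons. The merge step runs in O(n) time where n is the total number of elements.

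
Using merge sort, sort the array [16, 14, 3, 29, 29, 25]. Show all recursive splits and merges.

Merge sort trace:

Split: [16, 14, 3, 29, 29, 25] -> [16, 14, 3] and [29, 29, 25]
  Split: [16, 14, 3] -> [16] and [14, 3]
    Split: [14, 3] -> [14] and [3]
    Merge: [14] + [3] -> [3, 14]
  Merge: [16] + [3, 14] -> [3, 14, 16]
  Split: [29, 29, 25] -> [29] and [29, 25]
    Split: [29, 25] -> [29] and [25]
    Merge: [29] + [25] -> [25, 29]
  Merge: [29] + [25, 29] -> [25, 29, 29]
Merge: [3, 14, 16] + [25, 29, 29] -> [3, 14, 16, 25, 29, 29]

Final sorted array: [3, 14, 16, 25, 29, 29]

The merge sort proceeds by recursively splitting the array and merging sorted halves.
After all merges, the sorted array is [3, 14, 16, 25, 29, 29].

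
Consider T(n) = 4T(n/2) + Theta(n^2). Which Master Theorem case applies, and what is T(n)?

Master Theorem for T(n) = 4T(n/2) + O(n^2):

a = 4, b = 2, c = 2
log_b(a) = log_2(4) = 2.0000

Case 2: c = 2 = log_2(4) = 2.0000
T(n) = O(n^2 log n) = O(n^2 log n)

For T(n) = 4T(n/2) + O(n^2): log_2(4) = 2.0000. This is Case 2 of the Master Theorem (c = log_b(a), equal work at all levels), giving O(n^2 log n).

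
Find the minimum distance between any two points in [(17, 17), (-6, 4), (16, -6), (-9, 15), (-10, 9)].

Computing all pairwise distances among 5 points:

d((17, 17), (-6, 4)) = 26.4197
d((17, 17), (16, -6)) = 23.0217
d((17, 17), (-9, 15)) = 26.0768
d((17, 17), (-10, 9)) = 28.1603
d((-6, 4), (16, -6)) = 24.1661
d((-6, 4), (-9, 15)) = 11.4018
d((-6, 4), (-10, 9)) = 6.4031
d((16, -6), (-9, 15)) = 32.6497
d((16, -6), (-10, 9)) = 30.0167
d((-9, 15), (-10, 9)) = 6.0828 <-- minimum

Closest pair: (-9, 15) and (-10, 9) with distance 6.0828

The closest pair is (-9, 15) and (-10, 9) with Euclidean distance 6.0828. For 5 points, brute-force pairwise comparison is shown above. For large n, the divide-and-conquer algorithm (sort by x, recurse on halves, check the dividing strip) achieves O(n log n).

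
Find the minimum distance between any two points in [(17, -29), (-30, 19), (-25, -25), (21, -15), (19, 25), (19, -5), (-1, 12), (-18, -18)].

Computing all pairwise distances among 8 points:

d((17, -29), (-30, 19)) = 67.1789
d((17, -29), (-25, -25)) = 42.19
d((17, -29), (21, -15)) = 14.5602
d((17, -29), (19, 25)) = 54.037
d((17, -29), (19, -5)) = 24.0832
d((17, -29), (-1, 12)) = 44.7772
d((17, -29), (-18, -18)) = 36.6879
d((-30, 19), (-25, -25)) = 44.2832
d((-30, 19), (21, -15)) = 61.2944
d((-30, 19), (19, 25)) = 49.366
d((-30, 19), (19, -5)) = 54.5619
d((-30, 19), (-1, 12)) = 29.8329
d((-30, 19), (-18, -18)) = 38.8973
d((-25, -25), (21, -15)) = 47.0744
d((-25, -25), (19, 25)) = 66.6033
d((-25, -25), (19, -5)) = 48.3322
d((-25, -25), (-1, 12)) = 44.1022
d((-25, -25), (-18, -18)) = 9.8995 <-- minimum
d((21, -15), (19, 25)) = 40.05
d((21, -15), (19, -5)) = 10.198
d((21, -15), (-1, 12)) = 34.8281
d((21, -15), (-18, -18)) = 39.1152
d((19, 25), (19, -5)) = 30.0
d((19, 25), (-1, 12)) = 23.8537
d((19, 25), (-18, -18)) = 56.7274
d((19, -5), (-1, 12)) = 26.2488
d((19, -5), (-18, -18)) = 39.2173
d((-1, 12), (-18, -18)) = 34.4819

Closest pair: (-25, -25) and (-18, -18) with distance 9.8995

The closest pair is (-25, -25) and (-18, -18) with Euclidean distance 9.8995. For 8 points, brute-force pairwise comparison is shown above. For large n, the divide-and-conquer algorithm (sort by x, recurse on halves, check the dividing strip) achieves O(n log n).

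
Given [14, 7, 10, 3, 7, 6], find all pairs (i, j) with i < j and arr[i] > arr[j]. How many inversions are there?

Finding inversions in [14, 7, 10, 3, 7, 6]:

(0, 1): arr[0]=14 > arr[1]=7
(0, 2): arr[0]=14 > arr[2]=10
(0, 3): arr[0]=14 > arr[3]=3
(0, 4): arr[0]=14 > arr[4]=7
(0, 5): arr[0]=14 > arr[5]=6
(1, 3): arr[1]=7 > arr[3]=3
(1, 5): arr[1]=7 > arr[5]=6
(2, 3): arr[2]=10 > arr[3]=3
(2, 4): arr[2]=10 > arr[4]=7
(2, 5): arr[2]=10 > arr[5]=6
(4, 5): arr[4]=7 > arr[5]=6

Total inversions: 11

The array has 11 inversion(s): (0,1), (0,2), (0,3), (0,4), (0,5), (1,3), (1,5), (2,3), (2,4), (2,5), (4,5). Each pair (i,j) satisfies i < j and arr[i] > arr[j].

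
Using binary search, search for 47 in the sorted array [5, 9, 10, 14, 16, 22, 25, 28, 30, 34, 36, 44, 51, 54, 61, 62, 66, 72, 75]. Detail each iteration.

Binary search for 47 in [5, 9, 10, 14, 16, 22, 25, 28, 30, 34, 36, 44, 51, 54, 61, 62, 66, 72, 75]:

lo=0, hi=18, mid=9, arr[mid]=34 -> 34 < 47, search right half
lo=10, hi=18, mid=14, arr[mid]=61 -> 61 > 47, search left half
lo=10, hi=13, mid=11, arr[mid]=44 -> 44 < 47, search right half
lo=12, hi=13, mid=12, arr[mid]=51 -> 51 > 47, search left half
lo=12 > hi=11, target 47 not found

Binary search determines that 47 is not in the array after 4 comparisons. The search space was exhausted without finding the target.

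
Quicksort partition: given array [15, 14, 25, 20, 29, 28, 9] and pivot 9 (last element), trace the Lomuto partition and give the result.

Lomuto partition with pivot = 9:

Initial array: [15, 14, 25, 20, 29, 28, 9]

arr[0]=15 > 9: no swap
arr[1]=14 > 9: no swap
arr[2]=25 > 9: no swap
arr[3]=20 > 9: no swap
arr[4]=29 > 9: no swap
arr[5]=28 > 9: no swap

Place pivot at position 0: [9, 14, 25, 20, 29, 28, 15]
Pivot position: 0

After partitioning with pivot 9, the array becomes [9, 14, 25, 20, 29, 28, 15]. The pivot is placed at index 0. All elements to the left of the pivot are <= 9, and all elements to the right are > 9.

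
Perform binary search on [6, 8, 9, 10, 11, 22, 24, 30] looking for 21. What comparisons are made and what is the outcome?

Binary search for 21 in [6, 8, 9, 10, 11, 22, 24, 30]:

lo=0, hi=7, mid=3, arr[mid]=10 -> 10 < 21, search right half
lo=4, hi=7, mid=5, arr[mid]=22 -> 22 > 21, search left half
lo=4, hi=4, mid=4, arr[mid]=11 -> 11 < 21, search right half
lo=5 > hi=4, target 21 not found

Binary search determines that 21 is not in the array after 3 comparisons. The search space was exhausted without finding the target.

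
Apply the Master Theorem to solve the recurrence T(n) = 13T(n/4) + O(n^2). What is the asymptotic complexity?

Master Theorem for T(n) = 13T(n/4) + O(n^2):

a = 13, b = 4, c = 2
log_b(a) = log_4(13) = 1.8502

Case 3: c = 2 > log_4(13) = 1.8502
T(n) = O(n^2) = O(n^2)

For T(n) = 13T(n/4) + O(n^2): log_4(13) = 1.8502. This is Case 3 of the Master Theorem (c > log_b(a), work dominated by root), giving O(n^2).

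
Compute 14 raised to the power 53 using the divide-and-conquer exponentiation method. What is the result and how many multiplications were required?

Computing 14^53 by squaring (build up from 14^1; each line after the first costs one multiplication):

14^1 = 14
14^2 = (14^1)^2 = 14^2 = 196
14^3 = 14 * 14^2 = 14 * 196 = 2744
14^6 = (14^3)^2 = 2744^2 = 7529536
14^12 = (14^6)^2 = 7529536^2 = 56693912375296
14^13 = 14 * 14^12 = 14 * 56693912375296 = 793714773254144
14^26 = (14^13)^2 = 793714773254144^2 = 629983141281877223603213172736
14^52 = (14^26)^2 = 629983141281877223603213172736^2 = 396878758299381678483277913691857524931552116018231373725696
14^53 = 14 * 14^52 = 14 * 396878758299381678483277913691857524931552116018231373725696 = 5556302616191343498765890791686005349041729624255239232159744

Result: 5556302616191343498765890791686005349041729624255239232159744
Multiplications needed: 8 (8 lines after 14^1)

14^53 = 5556302616191343498765890791686005349041729624255239232159744. Using exponentiation by squaring, this requires 8 multiplications. The key idea: if the exponent is even, square the half-power; if odd, multiply by the base once.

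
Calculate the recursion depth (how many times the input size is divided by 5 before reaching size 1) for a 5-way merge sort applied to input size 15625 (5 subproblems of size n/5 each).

For divide and conquer with division factor 5:

Problem sizes at each level:
Level 0: 15625
Level 1: 3125
Level 2: 625
Level 3: 125
Level 4: 25
Level 5: 5
Level 6: 1

The root is level 0 and the size-1 base case is level 6 (the tree spans levels 0 through 6, i.e. 7 levels counting the root), so the depth is the number of divisions: log_5(15625) = 6

The recursion tree depth is log_5(15625) = 6. At each level, the problem size is divided by 5, so it takes 6 divisions to reduce to a base case of size 1. The algorithm makes 5 recursive calls at each level.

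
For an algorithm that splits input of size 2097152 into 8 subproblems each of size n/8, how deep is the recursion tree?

For divide and conquer with division factor 8:

Problem sizes at each level:
Level 0: 2097152
Level 1: 262144
Level 2: 32768
Level 3: 4096
Level 4: 512
Level 5: 64
Level 6: 8
Level 7: 1

The root is level 0 and the size-1 base case is level 7 (the tree spans levels 0 through 7, i.e. 8 levels counting the root), so the depth is the number of divisions: log_8(2097152) = 7

The recursion tree depth is log_8(2097152) = 7. At each level, the problem size is divided by 8, so it takes 7 divisions to reduce to a base case of size 1. The algorithm makes 8 recursive calls at each level.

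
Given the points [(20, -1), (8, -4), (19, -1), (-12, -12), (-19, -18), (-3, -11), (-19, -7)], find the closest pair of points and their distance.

Computing all pairwise distances among 7 points:

d((20, -1), (8, -4)) = 12.3693
d((20, -1), (19, -1)) = 1.0 <-- minimum
d((20, -1), (-12, -12)) = 33.8378
d((20, -1), (-19, -18)) = 42.5441
d((20, -1), (-3, -11)) = 25.0799
d((20, -1), (-19, -7)) = 39.4588
d((8, -4), (19, -1)) = 11.4018
d((8, -4), (-12, -12)) = 21.5407
d((8, -4), (-19, -18)) = 30.4138
d((8, -4), (-3, -11)) = 13.0384
d((8, -4), (-19, -7)) = 27.1662
d((19, -1), (-12, -12)) = 32.8938
d((19, -1), (-19, -18)) = 41.6293
d((19, -1), (-3, -11)) = 24.1661
d((19, -1), (-19, -7)) = 38.4708
d((-12, -12), (-19, -18)) = 9.2195
d((-12, -12), (-3, -11)) = 9.0554
d((-12, -12), (-19, -7)) = 8.6023
d((-19, -18), (-3, -11)) = 17.4642
d((-19, -18), (-19, -7)) = 11.0
d((-3, -11), (-19, -7)) = 16.4924

Closest pair: (20, -1) and (19, -1) with distance 1.0

The closest pair is (20, -1) and (19, -1) with Euclidean distance 1.0. For 7 points, brute-force pairwise comparison is shown above. For large n, the divide-and-conquer algorithm (sort by x, recurse on halves, check the dividing strip) achieves O(n log n).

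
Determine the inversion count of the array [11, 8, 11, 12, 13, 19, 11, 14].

Finding inversions in [11, 8, 11, 12, 13, 19, 11, 14]:

(0, 1): arr[0]=11 > arr[1]=8
(3, 6): arr[3]=12 > arr[6]=11
(4, 6): arr[4]=13 > arr[6]=11
(5, 6): arr[5]=19 > arr[6]=11
(5, 7): arr[5]=19 > arr[7]=14

Total inversions: 5

The array has 5 inversion(s): (0,1), (3,6), (4,6), (5,6), (5,7). Each pair (i,j) satisfies i < j and arr[i] > arr[j].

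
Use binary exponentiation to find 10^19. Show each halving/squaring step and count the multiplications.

Computing 10^19 by squaring (build up from 10^1; each line after the first costs one multiplication):

10^1 = 10
10^2 = (10^1)^2 = 10^2 = 100
10^4 = (10^2)^2 = 100^2 = 10000
10^8 = (10^4)^2 = 10000^2 = 100000000
10^9 = 10 * 10^8 = 10 * 100000000 = 1000000000
10^18 = (10^9)^2 = 1000000000^2 = 1000000000000000000
10^19 = 10 * 10^18 = 10 * 1000000000000000000 = 10000000000000000000

Result: 10000000000000000000
Multiplications needed: 6 (6 lines after 10^1)

10^19 = 10000000000000000000. Using exponentiation by squaring, this requires 6 multiplications. The key idea: if the exponent is even, square the half-power; if odd, multiply by the base once.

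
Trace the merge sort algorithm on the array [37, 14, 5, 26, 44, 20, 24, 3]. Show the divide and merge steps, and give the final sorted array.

Merge sort trace:

Split: [37, 14, 5, 26, 44, 20, 24, 3] -> [37, 14, 5, 26] and [44, 20, 24, 3]
  Split: [37, 14, 5, 26] -> [37, 14] and [5, 26]
    Split: [37, 14] -> [37] and [14]
    Merge: [37] + [14] -> [14, 37]
    Split: [5, 26] -> [5] and [26]
    Merge: [5] + [26] -> [5, 26]
  Merge: [14, 37] + [5, 26] -> [5, 14, 26, 37]
  Split: [44, 20, 24, 3] -> [44, 20] and [24, 3]
    Split: [44, 20] -> [44] and [20]
    Merge: [44] + [20] -> [20, 44]
    Split: [24, 3] -> [24] and [3]
    Merge: [24] + [3] -> [3, 24]
  Merge: [20, 44] + [3, 24] -> [3, 20, 24, 44]
Merge: [5, 14, 26, 37] + [3, 20, 24, 44] -> [3, 5, 14, 20, 24, 26, 37, 44]

Final sorted array: [3, 5, 14, 20, 24, 26, 37, 44]

The merge sort proceeds by recursively splitting the array and merging sorted halves.
After all merges, the sorted array is [3, 5, 14, 20, 24, 26, 37, 44].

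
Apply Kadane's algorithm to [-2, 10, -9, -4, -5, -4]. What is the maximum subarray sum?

Using Kadane's algorithm on [-2, 10, -9, -4, -5, -4]:

Scanning through the array:
Position 1 (value 10): max_ending_here = 10, max_so_far = 10
Position 2 (value -9): max_ending_here = 1, max_so_far = 10
Position 3 (value -4): max_ending_here = -3, max_so_far = 10
Position 4 (value -5): max_ending_here = -5, max_so_far = 10
Position 5 (value -4): max_ending_here = -4, max_so_far = 10

Maximum subarray: [10]
Maximum sum: 10

The maximum subarray is [10] with sum 10. This subarray runs from index 1 to index 1.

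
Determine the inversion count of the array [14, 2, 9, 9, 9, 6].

Finding inversions in [14, 2, 9, 9, 9, 6]:

(0, 1): arr[0]=14 > arr[1]=2
(0, 2): arr[0]=14 > arr[2]=9
(0, 3): arr[0]=14 > arr[3]=9
(0, 4): arr[0]=14 > arr[4]=9
(0, 5): arr[0]=14 > arr[5]=6
(2, 5): arr[2]=9 > arr[5]=6
(3, 5): arr[3]=9 > arr[5]=6
(4, 5): arr[4]=9 > arr[5]=6

Total inversions: 8

The array has 8 inversion(s): (0,1), (0,2), (0,3), (0,4), (0,5), (2,5), (3,5), (4,5). Each pair (i,j) satisfies i < j and arr[i] > arr[j].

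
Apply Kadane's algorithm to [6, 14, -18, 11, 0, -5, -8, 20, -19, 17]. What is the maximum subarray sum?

Using Kadane's algorithm on [6, 14, -18, 11, 0, -5, -8, 20, -19, 17]:

Scanning through the array:
Position 1 (value 14): max_ending_here = 20, max_so_far = 20
Position 2 (value -18): max_ending_here = 2, max_so_far = 20
Position 3 (value 11): max_ending_here = 13, max_so_far = 20
Position 4 (value 0): max_ending_here = 13, max_so_far = 20
Position 5 (value -5): max_ending_here = 8, max_so_far = 20
Position 6 (value -8): max_ending_here = 0, max_so_far = 20
Position 7 (value 20): max_ending_here = 20, max_so_far = 20
Position 8 (value -19): max_ending_here = 1, max_so_far = 20
Position 9 (value 17): max_ending_here = 18, max_so_far = 20

Maximum subarray: [6, 14]
Maximum sum: 20

The maximum subarray is [6, 14] with sum 20. This subarray runs from index 0 to index 1.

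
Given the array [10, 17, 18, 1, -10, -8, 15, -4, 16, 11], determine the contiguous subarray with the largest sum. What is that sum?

Using Kadane's algorithm on [10, 17, 18, 1, -10, -8, 15, -4, 16, 11]:

Scanning through the array:
Position 1 (value 17): max_ending_here = 27, max_so_far = 27
Position 2 (value 18): max_ending_here = 45, max_so_far = 45
Position 3 (value 1): max_ending_here = 46, max_so_far = 46
Position 4 (value -10): max_ending_here = 36, max_so_far = 46
Position 5 (value -8): max_ending_here = 28, max_so_far = 46
Position 6 (value 15): max_ending_here = 43, max_so_far = 46
Position 7 (value -4): max_ending_here = 39, max_so_far = 46
Position 8 (value 16): max_ending_here = 55, max_so_far = 55
Position 9 (value 11): max_ending_here = 66, max_so_far = 66

Maximum subarray: [10, 17, 18, 1, -10, -8, 15, -4, 16, 11]
Maximum sum: 66

The maximum subarray is [10, 17, 18, 1, -10, -8, 15, -4, 16, 11] with sum 66. This subarray runs from index 0 to index 9.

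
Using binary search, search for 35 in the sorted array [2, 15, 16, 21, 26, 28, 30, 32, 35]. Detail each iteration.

Binary search for 35 in [2, 15, 16, 21, 26, 28, 30, 32, 35]:

lo=0, hi=8, mid=4, arr[mid]=26 -> 26 < 35, search right half
lo=5, hi=8, mid=6, arr[mid]=30 -> 30 < 35, search right half
lo=7, hi=8, mid=7, arr[mid]=32 -> 32 < 35, search right half
lo=8, hi=8, mid=8, arr[mid]=35 -> Found target at index 8!

Binary search finds 35 at index 8 after 4 comparisons. The search repeatedly halves the search space by comparing with the middle element.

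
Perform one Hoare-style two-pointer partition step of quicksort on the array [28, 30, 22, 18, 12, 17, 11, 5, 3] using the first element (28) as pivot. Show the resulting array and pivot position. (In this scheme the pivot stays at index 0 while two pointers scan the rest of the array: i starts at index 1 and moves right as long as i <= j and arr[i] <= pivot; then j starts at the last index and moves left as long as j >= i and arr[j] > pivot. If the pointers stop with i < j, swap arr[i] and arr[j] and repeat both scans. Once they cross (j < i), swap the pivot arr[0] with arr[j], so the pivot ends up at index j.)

Hoare-style two-pointer partition with pivot = 28:

Initial array: [28, 30, 22, 18, 12, 17, 11, 5, 3]

Pointers start at i = 1, j = 8.
i stops at index 1 (arr[1]=30 > 28), j stops at index 8 (arr[8]=3 <= 28): swap arr[1] and arr[8], array becomes [28, 3, 22, 18, 12, 17, 11, 5, 30]
i ends at 8, j ends at 7: the pointers have crossed (j < i), so scanning stops.

Swap pivot arr[0] with arr[7] to place pivot at position 7: [5, 3, 22, 18, 12, 17, 11, 28, 30]
Pivot position: 7

After partitioning with pivot 28, the array becomes [5, 3, 22, 18, 12, 17, 11, 28, 30]. The pivot is placed at index 7. All elements to the left of the pivot are <= 28, and all elements to the right are > 28.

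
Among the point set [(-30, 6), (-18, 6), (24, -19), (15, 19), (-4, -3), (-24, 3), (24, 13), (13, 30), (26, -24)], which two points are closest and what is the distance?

Computing all pairwise distances among 9 points:

d((-30, 6), (-18, 6)) = 12.0
d((-30, 6), (24, -19)) = 59.5063
d((-30, 6), (15, 19)) = 46.8402
d((-30, 6), (-4, -3)) = 27.5136
d((-30, 6), (-24, 3)) = 6.7082
d((-30, 6), (24, 13)) = 54.4518
d((-30, 6), (13, 30)) = 49.2443
d((-30, 6), (26, -24)) = 63.5295
d((-18, 6), (24, -19)) = 48.8774
d((-18, 6), (15, 19)) = 35.4683
d((-18, 6), (-4, -3)) = 16.6433
d((-18, 6), (-24, 3)) = 6.7082
d((-18, 6), (24, 13)) = 42.5793
d((-18, 6), (13, 30)) = 39.2046
d((-18, 6), (26, -24)) = 53.2541
d((24, -19), (15, 19)) = 39.0512
d((24, -19), (-4, -3)) = 32.249
d((24, -19), (-24, 3)) = 52.8015
d((24, -19), (24, 13)) = 32.0
d((24, -19), (13, 30)) = 50.2195
d((24, -19), (26, -24)) = 5.3852 <-- minimum
d((15, 19), (-4, -3)) = 29.0689
d((15, 19), (-24, 3)) = 42.1545
d((15, 19), (24, 13)) = 10.8167
d((15, 19), (13, 30)) = 11.1803
d((15, 19), (26, -24)) = 44.3847
d((-4, -3), (-24, 3)) = 20.8806
d((-4, -3), (24, 13)) = 32.249
d((-4, -3), (13, 30)) = 37.1214
d((-4, -3), (26, -24)) = 36.6197
d((-24, 3), (24, 13)) = 49.0306
d((-24, 3), (13, 30)) = 45.8039
d((-24, 3), (26, -24)) = 56.8243
d((24, 13), (13, 30)) = 20.2485
d((24, 13), (26, -24)) = 37.054
d((13, 30), (26, -24)) = 55.5428

Closest pair: (24, -19) and (26, -24) with distance 5.3852

The closest pair is (24, -19) and (26, -24) with Euclidean distance 5.3852. For 9 points, brute-force pairwise comparison is shown above. For large n, the divide-and-conquer algorithm (sort by x, recurse on halves, check the dividing strip) achieves O(n log n).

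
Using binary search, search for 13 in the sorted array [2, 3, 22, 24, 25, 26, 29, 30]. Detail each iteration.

Binary search for 13 in [2, 3, 22, 24, 25, 26, 29, 30]:

lo=0, hi=7, mid=3, arr[mid]=24 -> 24 > 13, search left half
lo=0, hi=2, mid=1, arr[mid]=3 -> 3 < 13, search right half
lo=2, hi=2, mid=2, arr[mid]=22 -> 22 > 13, search left half
lo=2 > hi=1, target 13 not found

Binary search determines that 13 is not in the array after 3 comparisons. The search space was exhausted without finding the target.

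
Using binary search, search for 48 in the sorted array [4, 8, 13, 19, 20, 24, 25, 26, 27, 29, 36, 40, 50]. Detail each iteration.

Binary search for 48 in [4, 8, 13, 19, 20, 24, 25, 26, 27, 29, 36, 40, 50]:

lo=0, hi=12, mid=6, arr[mid]=25 -> 25 < 48, search right half
lo=7, hi=12, mid=9, arr[mid]=29 -> 29 < 48, search right half
lo=10, hi=12, mid=11, arr[mid]=40 -> 40 < 48, search right half
lo=12, hi=12, mid=12, arr[mid]=50 -> 50 > 48, search left half
lo=12 > hi=11, target 48 not found

Binary search determines that 48 is not in the array after 4 comparisons. The search space was exhausted without finding the target.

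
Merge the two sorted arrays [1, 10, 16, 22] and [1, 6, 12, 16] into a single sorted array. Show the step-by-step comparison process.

Merging process:

Compare 1 vs 1: take 1 from left. Merged: [1]
Compare 10 vs 1: take 1 from right. Merged: [1, 1]
Compare 10 vs 6: take 6 from right. Merged: [1, 1, 6]
Compare 10 vs 12: take 10 from left. Merged: [1, 1, 6, 10]
Compare 16 vs 12: take 12 from right. Merged: [1, 1, 6, 10, 12]
Compare 16 vs 16: take 16 from left. Merged: [1, 1, 6, 10, 12, 16]
Compare 22 vs 16: take 16 from right. Merged: [1, 1, 6, 10, 12, 16, 16]
Append remaining from left: [22]. Merged: [1, 1, 6, 10, 12, 16, 16, 22]

Final merged array: [1, 1, 6, 10, 12, 16, 16, 22]
Total comparisons: 7

The merged array is [1, 1, 6, 10, 12, 16, 16, 22], requiring 7 comparisons. The merge step runs in O(n) time where n is the total number of elements.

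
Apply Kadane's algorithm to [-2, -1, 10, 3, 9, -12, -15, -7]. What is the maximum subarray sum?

Using Kadane's algorithm on [-2, -1, 10, 3, 9, -12, -15, -7]:

Scanning through the array:
Position 1 (value -1): max_ending_here = -1, max_so_far = -1
Position 2 (value 10): max_ending_here = 10, max_so_far = 10
Position 3 (value 3): max_ending_here = 13, max_so_far = 13
Position 4 (value 9): max_ending_here = 22, max_so_far = 22
Position 5 (value -12): max_ending_here = 10, max_so_far = 22
Position 6 (value -15): max_ending_here = -5, max_so_far = 22
Position 7 (value -7): max_ending_here = -7, max_so_far = 22

Maximum subarray: [10, 3, 9]
Maximum sum: 22

The maximum subarray is [10, 3, 9] with sum 22. This subarray runs from index 2 to index 4.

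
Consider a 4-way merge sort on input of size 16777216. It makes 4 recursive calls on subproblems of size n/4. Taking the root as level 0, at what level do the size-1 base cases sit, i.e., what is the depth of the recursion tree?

For divide and conquer with division factor 4:

Problem sizes at each level:
Level 0: 16777216
Level 1: 4194304
Level 2: 1048576
Level 3: 262144
Level 4: 65536
Level 5: 16384
Level 6: 4096
Level 7: 1024
Level 8: 256
Level 9: 64
Level 10: 16
Level 11: 4
Level 12: 1

The root is level 0 and the size-1 base case is level 12 (the tree spans levels 0 through 12, i.e. 13 levels counting the root), so the depth is the number of divisions: log_4(16777216) = 12

The recursion tree depth is log_4(16777216) = 12. At each level, the problem size is divided by 4, so it takes 12 divisions to reduce to a base case of size 1. The algorithm makes 4 recursive calls at each level.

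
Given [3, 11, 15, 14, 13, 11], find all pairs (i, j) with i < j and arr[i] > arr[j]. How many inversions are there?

Finding inversions in [3, 11, 15, 14, 13, 11]:

(2, 3): arr[2]=15 > arr[3]=14
(2, 4): arr[2]=15 > arr[4]=13
(2, 5): arr[2]=15 > arr[5]=11
(3, 4): arr[3]=14 > arr[4]=13
(3, 5): arr[3]=14 > arr[5]=11
(4, 5): arr[4]=13 > arr[5]=11

Total inversions: 6

The array has 6 inversion(s): (2,3), (2,4), (2,5), (3,4), (3,5), (4,5). Each pair (i,j) satisfies i < j and arr[i] > arr[j].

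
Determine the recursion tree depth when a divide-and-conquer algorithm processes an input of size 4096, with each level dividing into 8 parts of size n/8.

For divide and conquer with division factor 8:

Problem sizes at each level:
Level 0: 4096
Level 1: 512
Level 2: 64
Level 3: 8
Level 4: 1

The root is level 0 and the size-1 base case is level 4 (the tree spans levels 0 through 4, i.e. 5 levels counting the root), so the depth is the number of divisions: log_8(4096) = 4

The recursion tree depth is log_8(4096) = 4. At each level, the problem size is divided by 8, so it takes 4 divisions to reduce to a base case of size 1. The algorithm makes 8 recursive calls at each level.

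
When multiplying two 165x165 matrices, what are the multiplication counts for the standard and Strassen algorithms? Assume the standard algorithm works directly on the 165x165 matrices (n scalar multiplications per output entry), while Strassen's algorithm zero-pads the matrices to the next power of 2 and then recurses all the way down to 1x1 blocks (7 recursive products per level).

Matrix multiplication for 165x165 matrices:

Strassen's algorithm requires power-of-2 dimensions. Pad 165x165 to 256x256 (next power of 2).

Standard algorithm: 165^3 = 4492125 multiplications
Strassen's algorithm: 7^(log2(256)) = 7^8 = 5764801 multiplications
Difference: 4492125 - 5764801 = -1272676 (Strassen uses MORE here due to padding overhead — for small or just-over-power-of-2 n, padding can outweigh the per-level savings)

Standard: 4492125 multiplications (165^3). Strassen: 5764801 multiplications (7^8, after padding to 256x256). Strassen reduces 8 recursive multiplications to 7 at each level.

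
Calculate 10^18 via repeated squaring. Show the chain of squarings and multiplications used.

Computing 10^18 by squaring (build up from 10^1; each line after the first costs one multiplication):

10^1 = 10
10^2 = (10^1)^2 = 10^2 = 100
10^4 = (10^2)^2 = 100^2 = 10000
10^8 = (10^4)^2 = 10000^2 = 100000000
10^9 = 10 * 10^8 = 10 * 100000000 = 1000000000
10^18 = (10^9)^2 = 1000000000^2 = 1000000000000000000

Result: 1000000000000000000
Multiplications needed: 5 (5 lines after 10^1)

10^18 = 1000000000000000000. Using exponentiation by squaring, this requires 5 multiplications. The key idea: if the exponent is even, square the half-power; if odd, multiply by the base once.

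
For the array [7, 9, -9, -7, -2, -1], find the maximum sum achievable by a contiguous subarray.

Using Kadane's algorithm on [7, 9, -9, -7, -2, -1]:

Scanning through the array:
Position 1 (value 9): max_ending_here = 16, max_so_far = 16
Position 2 (value -9): max_ending_here = 7, max_so_far = 16
Position 3 (value -7): max_ending_here = 0, max_so_far = 16
Position 4 (value -2): max_ending_here = -2, max_so_far = 16
Position 5 (value -1): max_ending_here = -1, max_so_far = 16

Maximum subarray: [7, 9]
Maximum sum: 16

The maximum subarray is [7, 9] with sum 16. This subarray runs from index 0 to index 1.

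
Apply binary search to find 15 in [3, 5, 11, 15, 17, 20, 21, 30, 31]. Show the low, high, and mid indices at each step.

Binary search for 15 in [3, 5, 11, 15, 17, 20, 21, 30, 31]:

lo=0, hi=8, mid=4, arr[mid]=17 -> 17 > 15, search left half
lo=0, hi=3, mid=1, arr[mid]=5 -> 5 < 15, search right half
lo=2, hi=3, mid=2, arr[mid]=11 -> 11 < 15, search right half
lo=3, hi=3, mid=3, arr[mid]=15 -> Found target at index 3!

Binary search finds 15 at index 3 after 4 comparisons. The search repeatedly halves the search space by comparing with the middle element.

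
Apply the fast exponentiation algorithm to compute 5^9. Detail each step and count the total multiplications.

Computing 5^9 by squaring (build up from 5^1; each line after the first costs one multiplication):

5^1 = 5
5^2 = (5^1)^2 = 5^2 = 25
5^4 = (5^2)^2 = 25^2 = 625
5^8 = (5^4)^2 = 625^2 = 390625
5^9 = 5 * 5^8 = 5 * 390625 = 1953125

Result: 1953125
Multiplications needed: 4 (4 lines after 5^1)

5^9 = 1953125. Using exponentiation by squaring, this requires 4 multiplications. The key idea: if the exponent is even, square the half-power; if odd, multiply by the base once.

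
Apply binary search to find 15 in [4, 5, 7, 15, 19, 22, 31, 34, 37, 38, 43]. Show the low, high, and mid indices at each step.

Binary search for 15 in [4, 5, 7, 15, 19, 22, 31, 34, 37, 38, 43]:

lo=0, hi=10, mid=5, arr[mid]=22 -> 22 > 15, search left half
lo=0, hi=4, mid=2, arr[mid]=7 -> 7 < 15, search right half
lo=3, hi=4, mid=3, arr[mid]=15 -> Found target at index 3!

Binary search finds 15 at index 3 after 3 comparisons. The search repeatedly halves the search space by comparing with the middle element.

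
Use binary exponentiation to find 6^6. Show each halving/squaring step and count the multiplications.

Computing 6^6 by squaring (build up from 6^1; each line after the first costs one multiplication):

6^1 = 6
6^2 = (6^1)^2 = 6^2 = 36
6^3 = 6 * 6^2 = 6 * 36 = 216
6^6 = (6^3)^2 = 216^2 = 46656

Result: 46656
Multiplications needed: 3 (3 lines after 6^1)

6^6 = 46656. Using exponentiation by squaring, this requires 3 multiplications. The key idea: if the exponent is even, square the half-power; if odd, multiply by the base once.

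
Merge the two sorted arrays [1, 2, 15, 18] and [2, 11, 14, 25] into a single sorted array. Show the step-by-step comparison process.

Merging process:

Compare 1 vs 2: take 1 from left. Merged: [1]
Compare 2 vs 2: take 2 from left. Merged: [1, 2]
Compare 15 vs 2: take 2 from right. Merged: [1, 2, 2]
Compare 15 vs 11: take 11 from right. Merged: [1, 2, 2, 11]
Compare 15 vs 14: take 14 from right. Merged: [1, 2, 2, 11, 14]
Compare 15 vs 25: take 15 from left. Merged: [1, 2, 2, 11, 14, 15]
Compare 18 vs 25: take 18 from left. Merged: [1, 2, 2, 11, 14, 15, 18]
Append remaining from right: [25]. Merged: [1, 2, 2, 11, 14, 15, 18, 25]

Final merged array: [1, 2, 2, 11, 14, 15, 18, 25]
Total comparisons: 7

The merged array is [1, 2, 2, 11, 14, 15, 18, 25], requiring 7 comparisons. The merge step runs in O(n) time where n is the total number of elements.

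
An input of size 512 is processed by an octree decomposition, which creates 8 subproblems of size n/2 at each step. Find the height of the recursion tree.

For divide and conquer with division factor 2:

Problem sizes at each level:
Level 0: 512
Level 1: 256
Level 2: 128
Level 3: 64
Level 4: 32
Level 5: 16
Level 6: 8
Level 7: 4
Level 8: 2
Level 9: 1

The root is level 0 and the size-1 base case is level 9 (the tree spans levels 0 through 9, i.e. 10 levels counting the root), so the depth is the number of divisions: log_2(512) = 9

The recursion tree depth is log_2(512) = 9. At each level, the problem size is divided by 2, so it takes 9 divisions to reduce to a base case of size 1. The algorithm makes 8 recursive calls at each level.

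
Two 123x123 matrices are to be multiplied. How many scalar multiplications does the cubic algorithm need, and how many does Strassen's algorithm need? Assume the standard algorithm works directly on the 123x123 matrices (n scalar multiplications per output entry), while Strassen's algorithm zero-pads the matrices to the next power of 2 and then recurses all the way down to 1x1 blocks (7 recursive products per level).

Matrix multiplication for 123x123 matrices:

Strassen's algorithm requires power-of-2 dimensions. Pad 123x123 to 128x128 (next power of 2).

Standard algorithm: 123^3 = 1860867 multiplications
Strassen's algorithm: 7^(log2(128)) = 7^7 = 823543 multiplications
Savings: 1860867 - 823543 = 1037324 multiplications

Standard: 1860867 multiplications (123^3). Strassen: 823543 multiplications (7^7, after padding to 128x128). Strassen reduces 8 recursive multiplications to 7 at each level.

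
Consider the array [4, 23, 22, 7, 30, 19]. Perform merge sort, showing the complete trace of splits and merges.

Merge sort trace:

Split: [4, 23, 22, 7, 30, 19] -> [4, 23, 22] and [7, 30, 19]
  Split: [4, 23, 22] -> [4] and [23, 22]
    Split: [23, 22] -> [23] and [22]
    Merge: [23] + [22] -> [22, 23]
  Merge: [4] + [22, 23] -> [4, 22, 23]
  Split: [7, 30, 19] -> [7] and [30, 19]
    Split: [30, 19] -> [30] and [19]
    Merge: [30] + [19] -> [19, 30]
  Merge: [7] + [19, 30] -> [7, 19, 30]
Merge: [4, 22, 23] + [7, 19, 30] -> [4, 7, 19, 22, 23, 30]

Final sorted array: [4, 7, 19, 22, 23, 30]

The merge sort proceeds by recursively splitting the array and merging sorted halves.
After all merges, the sorted array is [4, 7, 19, 22, 23, 30].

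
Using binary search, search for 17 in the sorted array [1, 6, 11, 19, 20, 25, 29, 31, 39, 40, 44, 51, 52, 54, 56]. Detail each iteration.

Binary search for 17 in [1, 6, 11, 19, 20, 25, 29, 31, 39, 40, 44, 51, 52, 54, 56]:

lo=0, hi=14, mid=7, arr[mid]=31 -> 31 > 17, search left half
lo=0, hi=6, mid=3, arr[mid]=19 -> 19 > 17, search left half
lo=0, hi=2, mid=1, arr[mid]=6 -> 6 < 17, search right half
lo=2, hi=2, mid=2, arr[mid]=11 -> 11 < 17, search right half
lo=3 > hi=2, target 17 not found

Binary search determines that 17 is not in the array after 4 comparisons. The search space was exhausted without finding the target.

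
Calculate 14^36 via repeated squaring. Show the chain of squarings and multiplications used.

Computing 14^36 by squaring (build up from 14^1; each line after the first costs one multiplication):

14^1 = 14
14^2 = (14^1)^2 = 14^2 = 196
14^4 = (14^2)^2 = 196^2 = 38416
14^8 = (14^4)^2 = 38416^2 = 1475789056
14^9 = 14 * 14^8 = 14 * 1475789056 = 20661046784
14^18 = (14^9)^2 = 20661046784^2 = 426878854210636742656
14^36 = (14^18)^2 = 426878854210636742656^2 = 182225556172186058674940229804729969934336

Result: 182225556172186058674940229804729969934336
Multiplications needed: 6 (6 lines after 14^1)

14^36 = 182225556172186058674940229804729969934336. Using exponentiation by squaring, this requires 6 multiplications. The key idea: if the exponent is even, square the half-power; if odd, multiply by the base once.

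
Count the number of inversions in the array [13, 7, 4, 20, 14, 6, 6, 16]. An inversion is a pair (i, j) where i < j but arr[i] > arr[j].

Finding inversions in [13, 7, 4, 20, 14, 6, 6, 16]:

(0, 1): arr[0]=13 > arr[1]=7
(0, 2): arr[0]=13 > arr[2]=4
(0, 5): arr[0]=13 > arr[5]=6
(0, 6): arr[0]=13 > arr[6]=6
(1, 2): arr[1]=7 > arr[2]=4
(1, 5): arr[1]=7 > arr[5]=6
(1, 6): arr[1]=7 > arr[6]=6
(3, 4): arr[3]=20 > arr[4]=14
(3, 5): arr[3]=20 > arr[5]=6
(3, 6): arr[3]=20 > arr[6]=6
(3, 7): arr[3]=20 > arr[7]=16
(4, 5): arr[4]=14 > arr[5]=6
(4, 6): arr[4]=14 > arr[6]=6

Total inversions: 13

The array has 13 inversion(s): (0,1), (0,2), (0,5), (0,6), (1,2), (1,5), (1,6), (3,4), (3,5), (3,6), (3,7), (4,5), (4,6). Each pair (i,j) satisfies i < j and arr[i] > arr[j].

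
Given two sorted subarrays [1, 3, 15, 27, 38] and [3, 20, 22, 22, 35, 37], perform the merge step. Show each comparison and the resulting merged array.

Merging process:

Compare 1 vs 3: take 1 from left. Merged: [1]
Compare 3 vs 3: take 3 from left. Merged: [1, 3]
Compare 15 vs 3: take 3 from right. Merged: [1, 3, 3]
Compare 15 vs 20: take 15 from left. Merged: [1, 3, 3, 15]
Compare 27 vs 20: take 20 from right. Merged: [1, 3, 3, 15, 20]
Compare 27 vs 22: take 22 from right. Merged: [1, 3, 3, 15, 20, 22]
Compare 27 vs 22: take 22 from right. Merged: [1, 3, 3, 15, 20, 22, 22]
Compare 27 vs 35: take 27 from left. Merged: [1, 3, 3, 15, 20, 22, 22, 27]
Compare 38 vs 35: take 35 from right. Merged: [1, 3, 3, 15, 20, 22, 22, 27, 35]
Compare 38 vs 37: take 37 from right. Merged: [1, 3, 3, 15, 20, 22, 22, 27, 35, 37]
Append remaining from left: [38]. Merged: [1, 3, 3, 15, 20, 22, 22, 27, 35, 37, 38]

Final merged array: [1, 3, 3, 15, 20, 22, 22, 27, 35, 37, 38]
Total comparisons: 10

The merged array is [1, 3, 3, 15, 20, 22, 22, 27, 35, 37, 38], requiring 10 comparisons. The merge step runs in O(n) time where n is the total number of elements.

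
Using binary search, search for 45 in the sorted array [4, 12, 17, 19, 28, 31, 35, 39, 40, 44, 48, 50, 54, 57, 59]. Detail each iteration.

Binary search for 45 in [4, 12, 17, 19, 28, 31, 35, 39, 40, 44, 48, 50, 54, 57, 59]:

lo=0, hi=14, mid=7, arr[mid]=39 -> 39 < 45, search right half
lo=8, hi=14, mid=11, arr[mid]=50 -> 50 > 45, search left half
lo=8, hi=10, mid=9, arr[mid]=44 -> 44 < 45, search right half
lo=10, hi=10, mid=10, arr[mid]=48 -> 48 > 45, search left half
lo=10 > hi=9, target 45 not found

Binary search determines that 45 is not in the array after 4 comparisons. The search space was exhausted without finding the target.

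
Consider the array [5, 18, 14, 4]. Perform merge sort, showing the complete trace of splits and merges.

Merge sort trace:

Split: [5, 18, 14, 4] -> [5, 18] and [14, 4]
  Split: [5, 18] -> [5] and [18]
  Merge: [5] + [18] -> [5, 18]
  Split: [14, 4] -> [14] and [4]
  Merge: [14] + [4] -> [4, 14]
Merge: [5, 18] + [4, 14] -> [4, 5, 14, 18]

Final sorted array: [4, 5, 14, 18]

The merge sort proceeds by recursively splitting the array and merging sorted halves.
After all merges, the sorted array is [4, 5, 14, 18].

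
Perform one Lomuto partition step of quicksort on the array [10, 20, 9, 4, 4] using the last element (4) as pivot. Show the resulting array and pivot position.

Lomuto partition with pivot = 4:

Initial array: [10, 20, 9, 4, 4]

arr[0]=10 > 4: no swap
arr[1]=20 > 4: no swap
arr[2]=9 > 4: no swap
arr[3]=4 <= 4: swap with position 0, array becomes [4, 20, 9, 10, 4]

Place pivot at position 1: [4, 4, 9, 10, 20]
Pivot position: 1

After partitioning with pivot 4, the array becomes [4, 4, 9, 10, 20]. The pivot is placed at index 1. All elements to the left of the pivot are <= 4, and all elements to the right are > 4.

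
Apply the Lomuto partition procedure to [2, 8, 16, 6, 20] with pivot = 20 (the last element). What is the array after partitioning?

Lomuto partition with pivot = 20:

Initial array: [2, 8, 16, 6, 20]

arr[0]=2 <= 20: swap with position 0, array becomes [2, 8, 16, 6, 20]
arr[1]=8 <= 20: swap with position 1, array becomes [2, 8, 16, 6, 20]
arr[2]=16 <= 20: swap with position 2, array becomes [2, 8, 16, 6, 20]
arr[3]=6 <= 20: swap with position 3, array becomes [2, 8, 16, 6, 20]

Place pivot at position 4: [2, 8, 16, 6, 20]
Pivot position: 4

After partitioning with pivot 20, the array becomes [2, 8, 16, 6, 20]. The pivot is placed at index 4. All elements to the left of the pivot are <= 20, and all elements to the right are > 20.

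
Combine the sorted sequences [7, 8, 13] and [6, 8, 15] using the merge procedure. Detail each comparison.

Merging process:

Compare 7 vs 6: take 6 from right. Merged: [6]
Compare 7 vs 8: take 7 from left. Merged: [6, 7]
Compare 8 vs 8: take 8 from left. Merged: [6, 7, 8]
Compare 13 vs 8: take 8 from right. Merged: [6, 7, 8, 8]
Compare 13 vs 15: take 13 from left. Merged: [6, 7, 8, 8, 13]
Append remaining from right: [15]. Merged: [6, 7, 8, 8, 13, 15]

Final merged array: [6, 7, 8, 8, 13, 15]
Total comparisons: 5

The merged array is [6, 7, 8, 8, 13, 15], requiring 5 comparisons. The merge step runs in O(n) time where n is the total number of elements.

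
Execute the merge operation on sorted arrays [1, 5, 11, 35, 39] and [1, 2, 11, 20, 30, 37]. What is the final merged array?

Merging process:

Compare 1 vs 1: take 1 from left. Merged: [1]
Compare 5 vs 1: take 1 from right. Merged: [1, 1]
Compare 5 vs 2: take 2 from right. Merged: [1, 1, 2]
Compare 5 vs 11: take 5 from left. Merged: [1, 1, 2, 5]
Compare 11 vs 11: take 11 from left. Merged: [1, 1, 2, 5, 11]
Compare 35 vs 11: take 11 from right. Merged: [1, 1, 2, 5, 11, 11]
Compare 35 vs 20: take 20 from right. Merged: [1, 1, 2, 5, 11, 11, 20]
Compare 35 vs 30: take 30 from right. Merged: [1, 1, 2, 5, 11, 11, 20, 30]
Compare 35 vs 37: take 35 from left. Merged: [1, 1, 2, 5, 11, 11, 20, 30, 35]
Compare 39 vs 37: take 37 from right. Merged: [1, 1, 2, 5, 11, 11, 20, 30, 35, 37]
Append remaining from left: [39]. Merged: [1, 1, 2, 5, 11, 11, 20, 30, 35, 37, 39]

Final merged array: [1, 1, 2, 5, 11, 11, 20, 30, 35, 37, 39]
Total comparisons: 10

The merged array is [1, 1, 2, 5, 11, 11, 20, 30, 35, 37, 39], requiring 10 comparisons. The merge step runs in O(n) time where n is the total number of elements.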